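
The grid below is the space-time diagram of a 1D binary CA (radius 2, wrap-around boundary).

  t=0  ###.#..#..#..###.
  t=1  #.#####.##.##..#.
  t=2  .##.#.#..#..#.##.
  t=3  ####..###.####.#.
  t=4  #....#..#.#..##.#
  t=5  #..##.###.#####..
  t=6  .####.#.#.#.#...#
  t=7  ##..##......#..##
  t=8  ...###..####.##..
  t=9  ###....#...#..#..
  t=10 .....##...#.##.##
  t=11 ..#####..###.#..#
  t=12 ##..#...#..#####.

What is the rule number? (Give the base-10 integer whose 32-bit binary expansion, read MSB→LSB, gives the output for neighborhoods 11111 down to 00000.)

  [31] ##### => #  t=1,i=4
  [30] ####. => .  t=1,i=5
  [29] ###.# => #  t=0,i=2
  [28] ###.. => .  t=3,i=3
  [27] ##.## => .  t=0,i=16
  [26] ##.#. => #  t=0,i=3
  [25] ##..# => .  t=1,i=13
  [24] ##... => .  t=4,i=1
  [23] #.### => #  t=0,i=0
  [22] #.##. => .  t=1,i=8
  [21] #.#.# => .  t=1,i=0
  [20] #.#.. => #  t=0,i=4
  [19] #..## => #  t=0,i=12
  [18] #..#. => #  t=0,i=6
  [17] #...# => .  t=6,i=14
  [16] #.... => .  t=4,i=2
  [15] .#### => .  t=1,i=3
  [14] .###. => .  t=0,i=1
  [13] .##.# => #  t=1,i=9
  [12] .##.. => #  t=1,i=12
  [11] .#.## => #  t=1,i=1
  [10] .#.#. => .  t=1,i=16
  [9] .#..# => #  t=0,i=5
  [8] .#... => .  t=6,i=13
  [7] ..### => .  t=0,i=13
  [6] ..##. => #  t=2,i=1
  [5] ..#.# => #  t=1,i=15
  [4] ..#.. => .  t=0,i=7
  [3] ...## => #  t=8,i=2
  [2] ...#. => #  t=4,i=4
  [1] ....# => #  t=4,i=3
  [0] ..... => #  t=7,i=8
  bits 10100100100111000011101001101111 = 2761701999

2761701999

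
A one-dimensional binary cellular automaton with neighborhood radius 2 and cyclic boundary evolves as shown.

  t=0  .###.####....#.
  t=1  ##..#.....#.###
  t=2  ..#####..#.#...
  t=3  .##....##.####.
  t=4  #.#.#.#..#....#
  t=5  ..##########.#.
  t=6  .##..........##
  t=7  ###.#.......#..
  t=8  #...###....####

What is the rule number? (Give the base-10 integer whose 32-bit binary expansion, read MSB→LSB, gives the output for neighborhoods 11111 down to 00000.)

  ##### -> .   bit 31 = 0  t=1,i=14
  ####. -> .   bit 30 = 0  t=0,i=7
  ###.# -> .   bit 29 = 0  t=0,i=3
  ###.. -> .   bit 28 = 0  t=0,i=8
  ##.## -> #   bit 27 = 1  t=0,i=4
  ##.#. -> .   bit 26 = 0  t=4,i=1
  ##..# -> #   bit 25 = 1  t=1,i=2
  ##... -> .   bit 24 = 0  t=0,i=9
  #.### -> .   bit 23 = 0  t=0,i=5
  #.##. -> #   bit 22 = 1  t=6,i=1
  #.#.# -> #   bit 21 = 1  t=4,i=2
  #.#.. -> #   bit 20 = 1  t=2,i=11
  #..## -> #   bit 19 = 1  t=0,i=0
  #..#. -> #   bit 18 = 1  t=1,i=3
  #...# -> .   bit 17 = 0  t=5,i=0
  #.... -> #   bit 16 = 1  t=0,i=10
  .#### -> .   bit 15 = 0  t=0,i=6
  .###. -> .   bit 14 = 0  t=0,i=2
  .##.# -> .   bit 13 = 0  t=3,i=8
  .##.. -> #   bit 12 = 1  t=3,i=2
  .#.## -> #   bit 11 = 1  t=1,i=11
  .#.#. -> #   bit 10 = 1  t=2,i=10
  .#..# -> #   bit 9 = 1  t=0,i=14
  .#... -> #   bit 8 = 1  t=1,i=5
  ..### -> #   bit 7 = 1  t=0,i=1
  ..##. -> .   bit 6 = 0  t=3,i=1
  ..#.# -> .   bit 5 = 0  t=1,i=10
  ..#.. -> #   bit 4 = 1  t=0,i=13
  ...## -> #   bit 3 = 1  t=2,i=1
  ...#. -> #   bit 2 = 1  t=0,i=12
  ....# -> .   bit 1 = 0  t=0,i=11
  ..... -> .   bit 0 = 0  t=1,i=7
  bits 00001010011111010001111110011100 = 175972252

175972252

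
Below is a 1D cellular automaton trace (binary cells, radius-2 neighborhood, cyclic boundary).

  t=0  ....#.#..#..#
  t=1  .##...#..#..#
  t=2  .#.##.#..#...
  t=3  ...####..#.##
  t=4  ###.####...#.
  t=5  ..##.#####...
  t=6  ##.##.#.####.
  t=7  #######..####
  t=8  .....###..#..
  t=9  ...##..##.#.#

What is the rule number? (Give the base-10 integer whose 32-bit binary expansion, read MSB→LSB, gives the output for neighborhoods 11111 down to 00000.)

  #####|.  b31=0 t=5,i=7
  ####.|#  b30=1 t=3,i=5
  ###.#|#  b29=1 t=4,i=2
  ###..|#  b28=1 t=3,i=6
  ##.##|#  b27=1 t=4,i=3
  ##.#.|#  b26=1 t=2,i=5
  ##..#|#  b25=1 t=3,i=7
  ##...|#  b24=1 t=1,i=3
  #.###|.  b23=0 t=4,i=0
  #.##.|#  b22=1 t=1,i=1
  #.#.#|#  b21=1 t=6,i=6
  #.#..|#  b20=1 t=0,i=6
  #..##|.  b19=0 t=7,i=8
  #..#.|.  b18=0 t=0,i=8
  #...#|#  b17=1 t=1,i=4
  #....|#  b16=1 t=0,i=1
  .####|#  b15=1 t=3,i=4
  .###.|.  b14=0 t=4,i=1
  .##.#|#  b13=1 t=2,i=4
  .##..|.  b12=0 t=1,i=2
  .#.##|.  b11=0 t=1,i=0
  .#.#.|.  b10=0 t=0,i=5
  .#..#|.  b9=0 t=0,i=7
  .#...|.  b8=0 t=0,i=0
  ..###|.  b7=0 t=3,i=3
  ..##.|.  b6=0 t=5,i=2
  ..#.#|.  b5=0 t=0,i=4
  ..#..|#  b4=1 t=0,i=9
  ...##|#  b3=1 t=3,i=2
  ...#.|.  b2=0 t=0,i=3
  ....#|#  b1=1 t=0,i=2
  .....|.  b0=0 t=5,i=12
  bits 01111111011100111010000000011010 = 2138284058

2138284058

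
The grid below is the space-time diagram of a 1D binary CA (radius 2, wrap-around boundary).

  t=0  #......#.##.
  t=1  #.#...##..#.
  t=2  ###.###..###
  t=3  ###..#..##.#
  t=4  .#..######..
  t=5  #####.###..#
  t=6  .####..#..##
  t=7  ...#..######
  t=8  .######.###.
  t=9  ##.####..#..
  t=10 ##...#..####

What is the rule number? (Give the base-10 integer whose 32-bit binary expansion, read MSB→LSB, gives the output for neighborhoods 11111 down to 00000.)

  nb #####: next=#  (t=2,i=0, bit31=1)
  nb ####.: next=#  (t=2,i=1, bit30=1)
  nb ###.#: next=#  (t=2,i=2, bit29=1)
  nb ###..: next=.  (t=2,i=6, bit28=0)
  nb ##.##: next=.  (t=2,i=3, bit27=0)
  nb ##.#.: next=.  (t=0,i=11, bit26=0)
  nb ##..#: next=.  (t=1,i=8, bit25=0)
  nb ##...: next=.  (t=4,i=10, bit24=0)
  nb #.###: next=.  (t=2,i=4, bit23=0)
  nb #.##.: next=.  (t=0,i=9, bit22=0)
  nb #.#.#: next=#  (t=1,i=0, bit21=1)
  nb #.#..: next=#  (t=0,i=0, bit20=1)
  nb #..##: next=#  (t=2,i=8, bit19=1)
  nb #..#.: next=#  (t=1,i=9, bit18=1)
  nb #...#: next=#  (t=1,i=4, bit17=1)
  nb #....: next=#  (t=0,i=2, bit16=1)
  nb .####: next=.  (t=2,i=10, bit15=0)
  nb .###.: next=#  (t=2,i=5, bit14=1)
  nb .##.#: next=#  (t=0,i=10, bit13=1)
  nb .##..: next=.  (t=1,i=7, bit12=0)
  nb .#.##: next=.  (t=0,i=8, bit11=0)
  nb .#.#.: next=#  (t=1,i=1, bit10=1)
  nb .#..#: next=#  (t=3,i=6, bit9=1)
  nb .#...: next=.  (t=0,i=1, bit8=0)
  nb ..###: next=#  (t=2,i=9, bit7=1)
  nb ..##.: next=#  (t=1,i=6, bit6=1)
  nb ..#.#: next=#  (t=0,i=7, bit5=1)
  nb ..#..: next=#  (t=3,i=5, bit4=1)
  nb ...##: next=#  (t=1,i=5, bit3=1)
  nb ...#.: next=#  (t=0,i=6, bit2=1)
  nb ....#: next=.  (t=0,i=5, bit1=0)
  nb .....: next=.  (t=0,i=3, bit0=0)
  bits 11100000001111110110011011111100 = 3762251516

3762251516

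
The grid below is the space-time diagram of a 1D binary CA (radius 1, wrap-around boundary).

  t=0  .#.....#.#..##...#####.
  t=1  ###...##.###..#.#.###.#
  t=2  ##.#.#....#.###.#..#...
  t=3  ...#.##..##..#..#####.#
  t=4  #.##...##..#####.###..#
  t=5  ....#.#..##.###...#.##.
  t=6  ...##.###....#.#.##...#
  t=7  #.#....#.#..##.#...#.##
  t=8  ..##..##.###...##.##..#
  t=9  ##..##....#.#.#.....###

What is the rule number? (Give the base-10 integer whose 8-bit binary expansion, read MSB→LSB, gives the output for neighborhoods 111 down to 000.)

  [7] ### => #  t=0,i=18
  [6] ##. => .  t=0,i=13
  [5] #.# => .  t=0,i=8
  [4] #.. => #  t=0,i=2
  [3] .## => .  t=0,i=12
  [2] .#. => #  t=0,i=1
  [1] ..# => #  t=0,i=0
  [0] ... => .  t=0,i=3
  bits 10010110 = 150

150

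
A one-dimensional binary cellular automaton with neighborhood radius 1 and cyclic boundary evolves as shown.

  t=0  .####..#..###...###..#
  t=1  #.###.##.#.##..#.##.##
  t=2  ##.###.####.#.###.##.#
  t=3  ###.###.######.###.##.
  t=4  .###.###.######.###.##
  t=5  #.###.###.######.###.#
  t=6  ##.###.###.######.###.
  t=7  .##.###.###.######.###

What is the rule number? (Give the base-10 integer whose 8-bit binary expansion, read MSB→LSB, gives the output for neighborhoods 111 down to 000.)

  nb ###: next=#  (t=0,i=2, bit7=1)
  nb ##.: next=#  (t=0,i=4, bit6=1)
  nb #.#: next=#  (t=0,i=0, bit5=1)
  nb #..: next=.  (t=0,i=5, bit4=0)
  nb .##: next=.  (t=0,i=1, bit3=0)
  nb .#.: next=#  (t=0,i=7, bit2=1)
  nb ..#: next=#  (t=0,i=6, bit1=1)
  nb ...: next=.  (t=0,i=14, bit0=0)
  bits 11100110 = 230

230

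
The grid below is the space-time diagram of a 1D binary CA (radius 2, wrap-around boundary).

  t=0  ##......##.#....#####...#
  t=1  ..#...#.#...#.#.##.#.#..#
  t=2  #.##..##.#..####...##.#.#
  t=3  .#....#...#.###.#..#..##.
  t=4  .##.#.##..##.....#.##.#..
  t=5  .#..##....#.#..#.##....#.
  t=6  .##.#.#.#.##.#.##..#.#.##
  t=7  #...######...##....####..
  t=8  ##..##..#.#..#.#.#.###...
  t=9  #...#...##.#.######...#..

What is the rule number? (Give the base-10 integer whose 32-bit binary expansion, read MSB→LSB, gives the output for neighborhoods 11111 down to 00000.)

1226870770

  #####|.  b31=0 t=0,i=18
  ####.|#  b30=1 t=0,i=19
  ###.#|.  b29=0 t=3,i=14
  ###..|.  b28=0 t=0,i=1
  ##.##|#  b27=1 t=2,i=1
  ##.#.|.  b26=0 t=0,i=10
  ##..#|.  b25=0 t=2,i=4
  ##...|#  b24=1 t=0,i=2
  #.###|.  b23=0 t=3,i=12
  #.##.|.  b22=0 t=1,i=16
  #.#.#|#  b21=1 t=1,i=14
  #.#..|.  b20=0 t=0,i=11
  #..##|.  b19=0 t=2,i=5
  #..#.|.  b18=0 t=1,i=1
  #...#|.  b17=0 t=0,i=22
  #....|.  b16=0 t=0,i=3
  .####|#  b15=1 t=0,i=17
  .###.|.  b14=0 t=0,i=0
  .##.#|.  b13=0 t=0,i=9
  .##..|.  b12=0 t=2,i=3
  .#.##|#  b11=1 t=1,i=15
  .#.#.|#  b10=1 t=1,i=7
  .#..#|#  b9=1 t=1,i=0
  .#...|#  b8=1 t=0,i=12
  ..###|#  b7=1 t=0,i=16
  ..##.|#  b6=1 t=0,i=8
  ..#.#|#  b5=1 t=1,i=6
  ..#..|#  b4=1 t=1,i=2
  ...##|.  b3=0 t=0,i=7
  ...#.|.  b2=0 t=1,i=5
  ....#|#  b1=1 t=0,i=6
  .....|.  b0=0 t=0,i=4
  bits 01001001001000001000111111110010 = 1226870770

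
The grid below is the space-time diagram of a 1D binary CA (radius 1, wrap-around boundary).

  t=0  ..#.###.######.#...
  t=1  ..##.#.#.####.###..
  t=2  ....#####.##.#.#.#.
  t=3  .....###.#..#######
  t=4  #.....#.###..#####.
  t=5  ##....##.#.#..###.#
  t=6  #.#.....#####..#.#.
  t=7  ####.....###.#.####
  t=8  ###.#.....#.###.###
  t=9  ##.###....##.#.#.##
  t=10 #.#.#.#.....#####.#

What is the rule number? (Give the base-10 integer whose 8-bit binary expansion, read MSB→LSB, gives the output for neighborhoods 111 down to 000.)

180

  nb ###: next=#  (t=0,i=5, bit7=1)
  nb ##.: next=.  (t=0,i=6, bit6=0)
  nb #.#: next=#  (t=0,i=3, bit5=1)
  nb #..: next=#  (t=0,i=16, bit4=1)
  nb .##: next=.  (t=0,i=4, bit3=0)
  nb .#.: next=#  (t=0,i=2, bit2=1)
  nb ..#: next=.  (t=0,i=1, bit1=0)
  nb ...: next=.  (t=0,i=0, bit0=0)
  bits 10110100 = 180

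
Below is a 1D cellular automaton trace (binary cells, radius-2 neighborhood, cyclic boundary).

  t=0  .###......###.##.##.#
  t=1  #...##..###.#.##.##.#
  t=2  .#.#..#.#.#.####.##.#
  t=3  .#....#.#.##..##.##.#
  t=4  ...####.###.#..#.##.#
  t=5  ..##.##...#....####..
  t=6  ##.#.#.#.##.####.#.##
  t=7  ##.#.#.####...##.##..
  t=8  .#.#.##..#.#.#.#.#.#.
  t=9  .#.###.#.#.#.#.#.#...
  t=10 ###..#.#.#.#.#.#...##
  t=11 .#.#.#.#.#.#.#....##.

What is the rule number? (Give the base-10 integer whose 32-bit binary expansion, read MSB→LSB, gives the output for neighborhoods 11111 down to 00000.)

1667311806

  nb #####: next=.  (t=10,i=0, bit31=0)
  nb ####.: next=#  (t=2,i=14, bit30=1)
  nb ###.#: next=#  (t=0,i=12, bit29=1)
  nb ###..: next=.  (t=0,i=3, bit28=0)
  nb ##.##: next=.  (t=0,i=13, bit27=0)
  nb ##.#.: next=.  (t=0,i=19, bit26=0)
  nb ##..#: next=#  (t=1,i=6, bit25=1)
  nb ##...: next=#  (t=0,i=4, bit24=1)
  nb #.###: next=.  (t=0,i=1, bit23=0)
  nb #.##.: next=#  (t=0,i=14, bit22=1)
  nb #.#.#: next=#  (t=0,i=20, bit21=1)
  nb #.#..: next=.  (t=2,i=3, bit20=0)
  nb #..##: next=.  (t=1,i=7, bit19=0)
  nb #..#.: next=.  (t=2,i=5, bit18=0)
  nb #...#: next=.  (t=1,i=2, bit17=0)
  nb #....: next=#  (t=0,i=5, bit16=1)
  nb .####: next=.  (t=2,i=13, bit15=0)
  nb .###.: next=.  (t=0,i=2, bit14=0)
  nb .##.#: next=#  (t=0,i=15, bit13=1)
  nb .##..: next=.  (t=1,i=0, bit12=0)
  nb .#.##: next=#  (t=0,i=0, bit11=1)
  nb .#.#.: next=.  (t=2,i=0, bit10=0)
  nb .#..#: next=.  (t=2,i=4, bit9=0)
  nb .#...: next=.  (t=3,i=2, bit8=0)
  nb ..###: next=#  (t=0,i=10, bit7=1)
  nb ..##.: next=.  (t=1,i=4, bit6=0)
  nb ..#.#: next=#  (t=2,i=6, bit5=1)
  nb ..#..: next=#  (t=5,i=10, bit4=1)
  nb ...##: next=#  (t=0,i=9, bit3=1)
  nb ...#.: next=#  (t=3,i=5, bit2=1)
  nb ....#: next=#  (t=0,i=8, bit1=1)
  nb .....: next=.  (t=0,i=6, bit0=0)
  bits 01100011011000010010100010111110 = 1667311806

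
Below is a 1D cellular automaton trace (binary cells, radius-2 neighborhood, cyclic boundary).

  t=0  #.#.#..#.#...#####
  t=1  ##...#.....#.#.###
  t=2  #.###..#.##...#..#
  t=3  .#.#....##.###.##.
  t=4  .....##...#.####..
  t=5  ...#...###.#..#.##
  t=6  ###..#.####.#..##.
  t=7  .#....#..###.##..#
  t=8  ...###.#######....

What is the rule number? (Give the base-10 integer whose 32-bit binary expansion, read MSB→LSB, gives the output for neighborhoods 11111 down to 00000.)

  nb #####: next=#  (t=0,i=15, bit31=1)
  nb ####.: next=#  (t=0,i=17, bit30=1)
  nb ###.#: next=#  (t=0,i=0, bit29=1)
  nb ###..: next=.  (t=1,i=1, bit28=0)
  nb ##.##: next=#  (t=2,i=1, bit27=1)
  nb ##.#.: next=#  (t=0,i=1, bit26=1)
  nb ##..#: next=.  (t=2,i=5, bit25=0)
  nb ##...: next=#  (t=1,i=2, bit24=1)
  nb #.###: next=.  (t=1,i=15, bit23=0)
  nb #.##.: next=#  (t=2,i=9, bit22=1)
  nb #.#.#: next=.  (t=0,i=2, bit21=0)
  nb #.#..: next=.  (t=0,i=4, bit20=0)
  nb #..##: next=#  (t=2,i=16, bit19=1)
  nb #..#.: next=.  (t=0,i=6, bit18=0)
  nb #...#: next=#  (t=0,i=11, bit17=1)
  nb #....: next=#  (t=1,i=7, bit16=1)
  nb .####: next=.  (t=0,i=14, bit15=0)
  nb .###.: next=#  (t=2,i=3, bit14=1)
  nb .##.#: next=.  (t=2,i=0, bit13=0)
  nb .##..: next=.  (t=2,i=10, bit12=0)
  nb .#.##: next=#  (t=1,i=14, bit11=1)
  nb .#.#.: next=.  (t=0,i=3, bit10=0)
  nb .#..#: next=#  (t=0,i=5, bit9=1)
  nb .#...: next=.  (t=0,i=10, bit8=0)
  nb ..###: next=#  (t=0,i=13, bit7=1)
  nb ..##.: next=.  (t=2,i=17, bit6=0)
  nb ..#.#: next=.  (t=0,i=7, bit5=0)
  nb ..#..: next=.  (t=1,i=5, bit4=0)
  nb ...##: next=.  (t=0,i=12, bit3=0)
  nb ...#.: next=#  (t=1,i=4, bit2=1)
  nb ....#: next=#  (t=1,i=9, bit1=1)
  nb .....: next=.  (t=1,i=8, bit0=0)
  bits 11101101010010110100101010000110 = 3981134470

3981134470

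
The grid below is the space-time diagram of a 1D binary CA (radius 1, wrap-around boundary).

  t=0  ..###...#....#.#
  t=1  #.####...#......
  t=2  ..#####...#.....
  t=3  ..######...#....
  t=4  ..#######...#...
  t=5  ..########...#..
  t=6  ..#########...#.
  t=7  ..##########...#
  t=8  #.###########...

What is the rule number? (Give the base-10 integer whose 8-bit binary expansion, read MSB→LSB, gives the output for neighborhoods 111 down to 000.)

  nb ###: next=#  (t=0,i=3, bit7=1)
  nb ##.: next=#  (t=0,i=4, bit6=1)
  nb #.#: next=.  (t=0,i=14, bit5=0)
  nb #..: next=#  (t=0,i=0, bit4=1)
  nb .##: next=#  (t=0,i=2, bit3=1)
  nb .#.: next=.  (t=0,i=8, bit2=0)
  nb ..#: next=.  (t=0,i=1, bit1=0)
  nb ...: next=.  (t=0,i=6, bit0=0)
  bits 11011000 = 216

216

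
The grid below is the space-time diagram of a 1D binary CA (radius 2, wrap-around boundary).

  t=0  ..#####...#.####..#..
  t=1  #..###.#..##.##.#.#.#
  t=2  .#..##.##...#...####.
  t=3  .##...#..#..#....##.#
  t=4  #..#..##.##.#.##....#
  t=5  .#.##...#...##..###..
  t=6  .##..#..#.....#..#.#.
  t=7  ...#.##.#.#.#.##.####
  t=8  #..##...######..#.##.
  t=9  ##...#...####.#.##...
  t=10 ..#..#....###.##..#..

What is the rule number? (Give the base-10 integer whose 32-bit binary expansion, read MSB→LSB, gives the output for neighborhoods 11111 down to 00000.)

  #####|#  b31=1 t=0,i=4
  ####.|#  b30=1 t=0,i=5
  ###.#|#  b29=1 t=1,i=5
  ###..|.  b28=0 t=0,i=6
  ##.##|#  b27=1 t=1,i=12
  ##.#.|.  b26=0 t=1,i=6
  ##..#|#  b25=1 t=0,i=16
  ##...|#  b24=1 t=0,i=7
  #.###|.  b23=0 t=0,i=12
  #.##.|.  b22=0 t=1,i=13
  #.#.#|#  b21=1 t=1,i=16
  #.#..|#  b20=1 t=1,i=7
  #..##|.  b19=0 t=1,i=2
  #..#.|.  b18=0 t=0,i=17
  #...#|.  b17=0 t=0,i=8
  #....|#  b16=1 t=0,i=20
  .####|#  b15=1 t=0,i=3
  .###.|#  b14=1 t=1,i=4
  .##.#|.  b13=0 t=1,i=11
  .##..|.  b12=0 t=1,i=0
  .#.##|#  b11=1 t=0,i=11
  .#.#.|#  b10=1 t=1,i=17
  .#..#|#  b9=1 t=1,i=8
  .#...|.  b8=0 t=0,i=19
  ..###|.  b7=0 t=0,i=2
  ..##.|.  b6=0 t=1,i=10
  ..#.#|#  b5=1 t=0,i=10
  ..#..|#  b4=1 t=0,i=18
  ...##|.  b3=0 t=0,i=1
  ...#.|.  b2=0 t=0,i=9
  ....#|#  b1=1 t=0,i=0
  .....|.  b0=0 t=6,i=11
  bits 11101011001100011100111000110010 = 3945909810

3945909810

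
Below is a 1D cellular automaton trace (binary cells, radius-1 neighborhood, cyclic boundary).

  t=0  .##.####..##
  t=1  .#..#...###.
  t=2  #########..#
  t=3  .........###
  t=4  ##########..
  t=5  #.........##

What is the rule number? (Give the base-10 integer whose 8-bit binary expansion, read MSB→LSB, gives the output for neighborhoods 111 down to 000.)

  ###|.  b7=0 t=0,i=5
  ##.|.  b6=0 t=0,i=2
  #.#|.  b5=0 t=0,i=0
  #..|#  b4=1 t=0,i=8
  .##|#  b3=1 t=0,i=1
  .#.|#  b2=1 t=1,i=1
  ..#|#  b1=1 t=0,i=9
  ...|#  b0=1 t=1,i=6
  bits 00011111 = 31

31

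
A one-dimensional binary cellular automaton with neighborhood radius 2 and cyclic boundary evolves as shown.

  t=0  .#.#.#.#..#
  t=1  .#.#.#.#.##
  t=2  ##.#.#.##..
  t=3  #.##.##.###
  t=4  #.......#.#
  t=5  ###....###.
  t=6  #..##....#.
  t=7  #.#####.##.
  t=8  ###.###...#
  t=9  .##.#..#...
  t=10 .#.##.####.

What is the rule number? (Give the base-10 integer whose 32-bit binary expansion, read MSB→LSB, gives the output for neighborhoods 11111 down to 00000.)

  #####|#  b31=1 t=7,i=4
  ####.|#  b30=1 t=3,i=10
  ###.#|#  b29=1 t=3,i=0
  ###..|.  b28=0 t=5,i=2
  ##.##|.  b27=0 t=3,i=1
  ##.#.|#  b26=1 t=1,i=0
  ##..#|#  b25=1 t=2,i=9
  ##...|#  b24=1 t=4,i=1
  #.###|#  b23=1 t=3,i=8
  #.##.|.  b22=0 t=1,i=9
  #.#.#|#  b21=1 t=0,i=1
  #.#..|#  b20=1 t=0,i=7
  #..##|#  b19=1 t=2,i=10
  #..#.|#  b18=1 t=0,i=9
  #...#|.  b17=0 t=8,i=8
  #....|#  b16=1 t=4,i=2
  .####|.  b15=0 t=3,i=9
  .###.|.  b14=0 t=5,i=1
  .##.#|.  b13=0 t=1,i=10
  .##..|#  b12=1 t=2,i=8
  .#.##|#  b11=1 t=1,i=8
  .#.#.|.  b10=0 t=0,i=0
  .#..#|.  b9=0 t=0,i=8
  .#...|#  b8=1 t=9,i=8
  ..###|.  b7=0 t=5,i=7
  ..##.|#  b6=1 t=2,i=0
  ..#.#|#  b5=1 t=0,i=10
  ..#..|#  b4=1 t=9,i=7
  ...##|.  b3=0 t=5,i=6
  ...#.|#  b2=1 t=4,i=7
  ....#|.  b1=0 t=4,i=6
  .....|.  b0=0 t=4,i=3
  bits 11100111101111010001100101110100 = 3887929716

3887929716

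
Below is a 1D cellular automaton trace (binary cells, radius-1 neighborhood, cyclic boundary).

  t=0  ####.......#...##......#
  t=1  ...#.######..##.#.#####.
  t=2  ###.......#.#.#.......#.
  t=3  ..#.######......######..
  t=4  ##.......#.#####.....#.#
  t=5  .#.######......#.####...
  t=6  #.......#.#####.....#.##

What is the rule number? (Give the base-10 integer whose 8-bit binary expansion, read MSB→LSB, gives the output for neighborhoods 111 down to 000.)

67

  ### -> .   bit 7 = 0  t=0,i=0
  ##. -> #   bit 6 = 1  t=0,i=3
  #.# -> .   bit 5 = 0  t=1,i=4
  #.. -> .   bit 4 = 0  t=0,i=4
  .## -> .   bit 3 = 0  t=0,i=15
  .#. -> .   bit 2 = 0  t=0,i=11
  ..# -> #   bit 1 = 1  t=0,i=10
  ... -> #   bit 0 = 1  t=0,i=5
  bits 01000011 = 67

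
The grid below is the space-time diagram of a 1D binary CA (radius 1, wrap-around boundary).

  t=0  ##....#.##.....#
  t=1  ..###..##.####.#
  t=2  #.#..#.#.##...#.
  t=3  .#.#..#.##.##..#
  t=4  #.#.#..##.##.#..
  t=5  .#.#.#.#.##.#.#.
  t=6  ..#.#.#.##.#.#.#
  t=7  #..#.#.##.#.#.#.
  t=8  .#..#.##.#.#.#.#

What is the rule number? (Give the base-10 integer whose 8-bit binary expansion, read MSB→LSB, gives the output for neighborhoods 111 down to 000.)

57

  nb ###: next=.  (t=0,i=0, bit7=0)
  nb ##.: next=.  (t=0,i=1, bit6=0)
  nb #.#: next=#  (t=0,i=7, bit5=1)
  nb #..: next=#  (t=0,i=2, bit4=1)
  nb .##: next=#  (t=0,i=8, bit3=1)
  nb .#.: next=.  (t=0,i=6, bit2=0)
  nb ..#: next=.  (t=0,i=5, bit1=0)
  nb ...: next=#  (t=0,i=3, bit0=1)
  bits 00111001 = 57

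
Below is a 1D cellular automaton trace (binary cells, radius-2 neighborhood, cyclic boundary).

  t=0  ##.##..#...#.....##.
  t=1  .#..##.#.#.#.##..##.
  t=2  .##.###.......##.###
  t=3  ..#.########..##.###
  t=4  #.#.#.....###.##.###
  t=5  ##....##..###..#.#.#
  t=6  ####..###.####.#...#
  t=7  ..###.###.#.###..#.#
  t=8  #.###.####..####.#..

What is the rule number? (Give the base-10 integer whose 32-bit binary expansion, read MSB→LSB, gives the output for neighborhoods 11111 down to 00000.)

2005103345

  [31] ##### => .  t=3,i=6
  [30] ####. => #  t=3,i=10
  [29] ###.# => #  t=2,i=19
  [28] ###.. => #  t=2,i=6
  [27] ##.## => .  t=0,i=2
  [26] ##.#. => #  t=1,i=6
  [25] ##..# => #  t=0,i=5
  [24] ##... => #  t=2,i=7
  [23] #.### => #  t=2,i=4
  [22] #.##. => .  t=0,i=0
  [21] #.#.# => .  t=1,i=7
  [20] #.#.. => .  t=4,i=4
  [19] #..## => .  t=1,i=3
  [18] #..#. => .  t=0,i=6
  [17] #...# => #  t=0,i=9
  [16] #.... => #  t=0,i=13
  [15] .#### => .  t=3,i=5
  [14] .###. => #  t=2,i=5
  [13] .##.# => #  t=0,i=1
  [12] .##.. => #  t=0,i=4
  [11] .#.## => .  t=1,i=12
  [10] .#.#. => .  t=1,i=8
  [9] .#..# => #  t=1,i=2
  [8] .#... => .  t=0,i=8
  [7] ..### => #  t=4,i=10
  [6] ..##. => #  t=0,i=17
  [5] ..#.# => #  t=3,i=2
  [4] ..#.. => #  t=0,i=7
  [3] ...## => .  t=0,i=16
  [2] ...#. => .  t=0,i=10
  [1] ....# => .  t=0,i=15
  [0] ..... => #  t=0,i=14
  bits 01110111100000110111001011110001 = 2005103345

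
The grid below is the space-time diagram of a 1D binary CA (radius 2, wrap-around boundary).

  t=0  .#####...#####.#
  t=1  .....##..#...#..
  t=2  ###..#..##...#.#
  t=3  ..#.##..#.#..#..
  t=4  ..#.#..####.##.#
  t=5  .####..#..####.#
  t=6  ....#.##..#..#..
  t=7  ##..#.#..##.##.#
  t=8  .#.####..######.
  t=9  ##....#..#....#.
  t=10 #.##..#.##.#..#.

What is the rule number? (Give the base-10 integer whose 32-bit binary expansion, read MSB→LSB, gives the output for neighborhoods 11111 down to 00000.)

  [31] ##### => .  t=0,i=3
  [30] ####. => .  t=0,i=4
  [29] ###.# => #  t=0,i=13
  [28] ###.. => #  t=0,i=5
  [27] ##.## => #  t=4,i=11
  [26] ##.#. => .  t=0,i=14
  [25] ##..# => .  t=1,i=7
  [24] ##... => #  t=0,i=6
  [23] #.### => .  t=0,i=1
  [22] #.##. => #  t=3,i=4
  [21] #.#.# => .  t=0,i=15
  [20] #.#.. => #  t=3,i=10
  [19] #..## => .  t=2,i=7
  [18] #..#. => #  t=1,i=8
  [17] #...# => .  t=0,i=7
  [16] #.... => #  t=1,i=15
  [15] .#### => .  t=0,i=2
  [14] .###. => .  t=7,i=0
  [13] .##.# => #  t=4,i=13
  [12] .##.. => .  t=1,i=6
  [11] .#.## => .  t=0,i=0
  [10] .#.#. => #  t=3,i=9
  [9] .#..# => .  t=2,i=6
  [8] .#... => .  t=1,i=10
  [7] ..### => #  t=0,i=9
  [6] ..##. => #  t=1,i=5
  [5] ..#.# => #  t=2,i=13
  [4] ..#.. => #  t=1,i=9
  [3] ...## => .  t=0,i=8
  [2] ...#. => .  t=1,i=12
  [1] ....# => .  t=1,i=3
  [0] ..... => #  t=1,i=0
  bits 00111001010101010010010011110001 = 961881329

961881329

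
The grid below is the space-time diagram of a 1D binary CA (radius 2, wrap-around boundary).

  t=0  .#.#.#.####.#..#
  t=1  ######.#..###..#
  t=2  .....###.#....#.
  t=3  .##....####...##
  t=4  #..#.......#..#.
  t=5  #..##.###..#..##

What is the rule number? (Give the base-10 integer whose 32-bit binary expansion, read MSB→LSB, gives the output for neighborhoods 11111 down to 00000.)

  ##### -> .   bit 31 = 0  t=1,i=1
  ####. -> .   bit 30 = 0  t=0,i=9
  ###.# -> #   bit 29 = 1  t=0,i=10
  ###.. -> .   bit 28 = 0  t=1,i=12
  ##.## -> #   bit 27 = 1  t=3,i=0
  ##.#. -> #   bit 26 = 1  t=0,i=11
  ##..# -> .   bit 25 = 0  t=1,i=13
  ##... -> #   bit 24 = 1  t=3,i=3
  #.### -> #   bit 23 = 1  t=0,i=7
  #.##. -> .   bit 22 = 0  t=3,i=1
  #.#.# -> #   bit 21 = 1  t=0,i=1
  #.#.. -> #   bit 20 = 1  t=0,i=12
  #..## -> #   bit 19 = 1  t=1,i=9
  #..#. -> .   bit 18 = 0  t=0,i=14
  #...# -> .   bit 17 = 0  t=3,i=12
  #.... -> .   bit 16 = 0  t=2,i=0
  .#### -> .   bit 15 = 0  t=0,i=8
  .###. -> .   bit 14 = 0  t=1,i=11
  .##.# -> .   bit 13 = 0  t=3,i=15
  .##.. -> .   bit 12 = 0  t=3,i=2
  .#.## -> .   bit 11 = 0  t=0,i=6
  .#.#. -> #   bit 10 = 1  t=0,i=0
  .#..# -> .   bit 9 = 0  t=0,i=13
  .#... -> #   bit 8 = 1  t=2,i=10
  ..### -> .   bit 7 = 0  t=1,i=10
  ..##. -> #   bit 6 = 1  t=3,i=14
  ..#.# -> #   bit 5 = 1  t=0,i=15
  ..#.. -> #   bit 4 = 1  t=2,i=14
  ...## -> .   bit 3 = 0  t=2,i=4
  ...#. -> .   bit 2 = 0  t=2,i=13
  ....# -> .   bit 1 = 0  t=2,i=3
  ..... -> #   bit 0 = 1  t=2,i=1
  bits 00101101101110000000010101110001 = 767034737

767034737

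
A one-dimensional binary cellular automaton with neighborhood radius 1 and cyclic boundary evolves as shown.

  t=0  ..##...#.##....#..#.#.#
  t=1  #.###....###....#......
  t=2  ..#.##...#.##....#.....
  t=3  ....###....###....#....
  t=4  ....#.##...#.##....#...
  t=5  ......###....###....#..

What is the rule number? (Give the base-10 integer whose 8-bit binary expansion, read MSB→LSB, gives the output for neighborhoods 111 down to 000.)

88

  nb ###: next=.  (t=1,i=3, bit7=0)
  nb ##.: next=#  (t=0,i=3, bit6=1)
  nb #.#: next=.  (t=0,i=8, bit5=0)
  nb #..: next=#  (t=0,i=0, bit4=1)
  nb .##: next=#  (t=0,i=2, bit3=1)
  nb .#.: next=.  (t=0,i=7, bit2=0)
  nb ..#: next=.  (t=0,i=1, bit1=0)
  nb ...: next=.  (t=0,i=5, bit0=0)
  bits 01011000 = 88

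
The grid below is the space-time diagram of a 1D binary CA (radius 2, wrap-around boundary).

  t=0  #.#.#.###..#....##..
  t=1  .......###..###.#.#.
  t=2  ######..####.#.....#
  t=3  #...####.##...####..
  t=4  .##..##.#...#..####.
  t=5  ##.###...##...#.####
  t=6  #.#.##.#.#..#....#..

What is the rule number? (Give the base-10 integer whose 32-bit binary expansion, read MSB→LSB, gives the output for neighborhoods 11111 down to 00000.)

1510719811

  ##### -> .   bit 31 = 0  t=2,i=1
  ####. -> #   bit 30 = 1  t=2,i=4
  ###.# -> .   bit 29 = 0  t=1,i=14
  ###.. -> #   bit 28 = 1  t=0,i=8
  ##.## -> #   bit 27 = 1  t=3,i=8
  ##.#. -> .   bit 26 = 0  t=1,i=15
  ##..# -> #   bit 25 = 1  t=0,i=9
  ##... -> .   bit 24 = 0  t=3,i=11
  #.### -> .   bit 23 = 0  t=0,i=6
  #.##. -> .   bit 22 = 0  t=3,i=9
  #.#.# -> .   bit 21 = 0  t=0,i=2
  #.#.. -> .   bit 20 = 0  t=1,i=18
  #..## -> #   bit 19 = 1  t=1,i=11
  #..#. -> .   bit 18 = 0  t=0,i=10
  #...# -> #   bit 17 = 1  t=3,i=2
  #.... -> #   bit 16 = 1  t=0,i=13
  .#### -> #   bit 15 = 1  t=2,i=0
  .###. -> #   bit 14 = 1  t=0,i=7
  .##.# -> .   bit 13 = 0  t=4,i=6
  .##.. -> .   bit 12 = 0  t=0,i=17
  .#.## -> .   bit 11 = 0  t=0,i=5
  .#.#. -> .   bit 10 = 0  t=0,i=1
  .#..# -> .   bit 9 = 0  t=4,i=13
  .#... -> #   bit 8 = 1  t=0,i=12
  ..### -> .   bit 7 = 0  t=1,i=7
  ..##. -> #   bit 6 = 1  t=0,i=16
  ..#.# -> .   bit 5 = 0  t=0,i=0
  ..#.. -> .   bit 4 = 0  t=0,i=11
  ...## -> .   bit 3 = 0  t=0,i=15
  ...#. -> .   bit 2 = 0  t=4,i=11
  ....# -> #   bit 1 = 1  t=0,i=14
  ..... -> #   bit 0 = 1  t=1,i=1
  bits 01011010000010111100000101000011 = 1510719811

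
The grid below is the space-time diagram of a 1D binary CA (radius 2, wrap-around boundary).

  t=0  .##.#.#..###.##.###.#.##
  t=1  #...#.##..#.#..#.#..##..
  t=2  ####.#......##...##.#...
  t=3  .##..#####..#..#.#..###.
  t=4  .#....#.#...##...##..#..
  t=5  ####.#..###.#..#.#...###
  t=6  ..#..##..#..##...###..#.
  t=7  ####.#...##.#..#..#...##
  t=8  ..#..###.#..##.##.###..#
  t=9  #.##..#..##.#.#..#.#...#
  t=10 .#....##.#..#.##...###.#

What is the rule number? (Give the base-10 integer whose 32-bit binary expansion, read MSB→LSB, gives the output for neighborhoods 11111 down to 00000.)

1211353941

  nb #####: next=.  (t=3,i=7, bit31=0)
  nb ####.: next=#  (t=2,i=2, bit30=1)
  nb ###.#: next=.  (t=0,i=11, bit29=0)
  nb ###..: next=.  (t=3,i=9, bit28=0)
  nb ##.##: next=#  (t=0,i=0, bit27=1)
  nb ##.#.: next=.  (t=0,i=3, bit26=0)
  nb ##..#: next=.  (t=1,i=8, bit25=0)
  nb ##...: next=.  (t=2,i=14, bit24=0)
  nb #.###: next=.  (t=0,i=16, bit23=0)
  nb #.##.: next=.  (t=0,i=1, bit22=0)
  nb #.#.#: next=#  (t=0,i=4, bit21=1)
  nb #.#..: next=#  (t=0,i=6, bit20=1)
  nb #..##: next=.  (t=0,i=8, bit19=0)
  nb #..#.: next=.  (t=1,i=9, bit18=0)
  nb #...#: next=#  (t=1,i=2, bit17=1)
  nb #....: next=#  (t=2,i=7, bit16=1)
  nb .####: next=#  (t=2,i=1, bit15=1)
  nb .###.: next=#  (t=0,i=10, bit14=1)
  nb .##.#: next=.  (t=0,i=2, bit13=0)
  nb .##..: next=.  (t=1,i=7, bit12=0)
  nb .#.##: next=#  (t=0,i=21, bit11=1)
  nb .#.#.: next=.  (t=0,i=5, bit10=0)
  nb .#..#: next=#  (t=0,i=7, bit9=1)
  nb .#...: next=#  (t=1,i=1, bit8=1)
  nb ..###: next=.  (t=0,i=9, bit7=0)
  nb ..##.: next=#  (t=1,i=20, bit6=1)
  nb ..#.#: next=.  (t=1,i=4, bit5=0)
  nb ..#..: next=#  (t=1,i=0, bit4=1)
  nb ...##: next=.  (t=2,i=11, bit3=0)
  nb ...#.: next=#  (t=1,i=3, bit2=1)
  nb ....#: next=.  (t=2,i=10, bit1=0)
  nb .....: next=#  (t=2,i=8, bit0=1)
  bits 01001000001100111100101101010101 = 1211353941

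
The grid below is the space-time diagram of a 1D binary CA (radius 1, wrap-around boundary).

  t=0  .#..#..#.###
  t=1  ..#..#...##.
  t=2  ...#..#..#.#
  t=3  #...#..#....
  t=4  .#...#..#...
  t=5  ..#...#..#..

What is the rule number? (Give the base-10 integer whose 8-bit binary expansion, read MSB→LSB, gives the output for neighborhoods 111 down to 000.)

152

  [7] ### => #  t=0,i=10
  [6] ##. => .  t=0,i=11
  [5] #.# => .  t=0,i=0
  [4] #.. => #  t=0,i=2
  [3] .## => #  t=0,i=9
  [2] .#. => .  t=0,i=1
  [1] ..# => .  t=0,i=3
  [0] ... => .  t=1,i=0
  bits 10011000 = 152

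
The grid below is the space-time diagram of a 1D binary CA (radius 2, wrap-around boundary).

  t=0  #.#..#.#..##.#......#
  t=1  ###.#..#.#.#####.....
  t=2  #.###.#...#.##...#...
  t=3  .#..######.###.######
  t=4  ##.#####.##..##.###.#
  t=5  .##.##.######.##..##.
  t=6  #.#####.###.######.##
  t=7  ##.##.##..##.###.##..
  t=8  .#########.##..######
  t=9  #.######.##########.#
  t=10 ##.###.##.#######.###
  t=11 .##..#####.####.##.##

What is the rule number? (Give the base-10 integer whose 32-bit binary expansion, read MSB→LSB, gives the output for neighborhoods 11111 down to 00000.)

2925509012

  #####|#  b31=1 t=1,i=13
  ####.|.  b30=0 t=1,i=14
  ###.#|#  b29=1 t=1,i=2
  ###..|.  b28=0 t=1,i=15
  ##.##|#  b27=1 t=3,i=10
  ##.#.|#  b26=1 t=0,i=1
  ##..#|#  b25=1 t=4,i=11
  ##...|.  b24=0 t=1,i=16
  #.###|.  b23=0 t=1,i=11
  #.##.|#  b22=1 t=2,i=12
  #.#.#|.  b21=0 t=1,i=9
  #.#..|#  b20=1 t=0,i=2
  #..##|#  b19=1 t=0,i=9
  #..#.|#  b18=1 t=0,i=4
  #...#|#  b17=1 t=2,i=8
  #....|#  b16=1 t=0,i=15
  .####|#  b15=1 t=1,i=12
  .###.|.  b14=0 t=1,i=1
  .##.#|#  b13=1 t=0,i=0
  .##..|#  b12=1 t=2,i=13
  .#.##|#  b11=1 t=1,i=10
  .#.#.|.  b10=0 t=0,i=6
  .#..#|.  b9=0 t=0,i=3
  .#...|#  b8=1 t=0,i=14
  ..###|#  b7=1 t=1,i=0
  ..##.|.  b6=0 t=0,i=10
  ..#.#|.  b5=0 t=0,i=5
  ..#..|#  b4=1 t=2,i=17
  ...##|.  b3=0 t=0,i=19
  ...#.|#  b2=1 t=2,i=9
  ....#|.  b1=0 t=0,i=18
  .....|.  b0=0 t=0,i=16
  bits 10101110010111111011100110010100 = 2925509012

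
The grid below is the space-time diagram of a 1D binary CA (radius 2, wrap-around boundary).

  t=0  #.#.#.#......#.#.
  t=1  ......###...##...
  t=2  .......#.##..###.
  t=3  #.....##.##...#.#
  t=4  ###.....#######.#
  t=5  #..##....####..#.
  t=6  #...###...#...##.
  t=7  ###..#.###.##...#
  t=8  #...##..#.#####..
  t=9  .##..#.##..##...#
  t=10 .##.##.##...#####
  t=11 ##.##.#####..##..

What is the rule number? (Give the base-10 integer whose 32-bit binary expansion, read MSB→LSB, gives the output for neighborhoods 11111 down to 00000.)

2371342628

  #####|#  b31=1 t=4,i=10
  ####.|.  b30=0 t=4,i=1
  ###.#|.  b29=0 t=4,i=14
  ###..|.  b28=0 t=1,i=8
  ##.##|#  b27=1 t=3,i=8
  ##.#.|#  b26=1 t=6,i=16
  ##..#|.  b25=0 t=2,i=11
  ##...|#  b24=1 t=1,i=9
  #.###|.  b23=0 t=4,i=16
  #.##.|#  b22=1 t=2,i=9
  #.#.#|.  b21=0 t=0,i=0
  #.#..|#  b20=1 t=0,i=6
  #..##|.  b19=0 t=2,i=12
  #..#.|#  b18=1 t=5,i=14
  #...#|#  b17=1 t=1,i=10
  #....|#  b16=1 t=0,i=8
  .####|#  b15=1 t=4,i=0
  .###.|#  b14=1 t=1,i=7
  .##.#|.  b13=0 t=3,i=7
  .##..|#  b12=1 t=1,i=13
  .#.##|.  b11=0 t=2,i=8
  .#.#.|.  b10=0 t=0,i=1
  .#..#|.  b9=0 t=5,i=1
  .#...|#  b8=1 t=0,i=7
  ..###|.  b7=0 t=1,i=6
  ..##.|.  b6=0 t=1,i=12
  ..#.#|#  b5=1 t=0,i=13
  ..#..|.  b4=0 t=6,i=10
  ...##|.  b3=0 t=1,i=5
  ...#.|#  b2=1 t=0,i=12
  ....#|.  b1=0 t=0,i=11
  .....|.  b0=0 t=0,i=9
  bits 10001101010101111101000100100100 = 2371342628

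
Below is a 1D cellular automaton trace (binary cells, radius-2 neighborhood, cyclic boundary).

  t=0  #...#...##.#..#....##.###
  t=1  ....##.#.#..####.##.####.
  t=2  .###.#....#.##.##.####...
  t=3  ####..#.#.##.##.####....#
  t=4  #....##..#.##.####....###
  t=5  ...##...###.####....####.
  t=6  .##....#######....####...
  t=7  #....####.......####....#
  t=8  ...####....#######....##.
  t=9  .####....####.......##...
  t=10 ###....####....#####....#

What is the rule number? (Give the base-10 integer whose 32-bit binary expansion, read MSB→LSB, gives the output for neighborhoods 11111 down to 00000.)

679799739

  #####|.  b31=0 t=3,i=1
  ####.|.  b30=0 t=0,i=24
  ###.#|#  b29=1 t=1,i=15
  ###..|.  b28=0 t=0,i=0
  ##.##|#  b27=1 t=0,i=21
  ##.#.|.  b26=0 t=0,i=10
  ##..#|.  b25=0 t=3,i=4
  ##...|.  b24=0 t=0,i=1
  #.###|#  b23=1 t=0,i=22
  #.##.|.  b22=0 t=1,i=17
  #.#.#|.  b21=0 t=1,i=7
  #.#..|.  b20=0 t=0,i=11
  #..##|.  b19=0 t=1,i=11
  #..#.|#  b18=1 t=0,i=13
  #...#|.  b17=0 t=0,i=2
  #....|.  b16=0 t=0,i=16
  .####|#  b15=1 t=0,i=23
  .###.|#  b14=1 t=2,i=2
  .##.#|#  b13=1 t=0,i=9
  .##..|.  b12=0 t=4,i=6
  .#.##|#  b11=1 t=2,i=11
  .#.#.|.  b10=0 t=1,i=8
  .#..#|#  b9=1 t=0,i=12
  .#...|#  b8=1 t=0,i=5
  ..###|#  b7=1 t=1,i=12
  ..##.|.  b6=0 t=0,i=8
  ..#.#|#  b5=1 t=2,i=10
  ..#..|#  b4=1 t=0,i=4
  ...##|#  b3=1 t=0,i=7
  ...#.|.  b2=0 t=0,i=3
  ....#|#  b1=1 t=0,i=17
  .....|#  b0=1 t=1,i=1
  bits 00101000100001001110101110111011 = 679799739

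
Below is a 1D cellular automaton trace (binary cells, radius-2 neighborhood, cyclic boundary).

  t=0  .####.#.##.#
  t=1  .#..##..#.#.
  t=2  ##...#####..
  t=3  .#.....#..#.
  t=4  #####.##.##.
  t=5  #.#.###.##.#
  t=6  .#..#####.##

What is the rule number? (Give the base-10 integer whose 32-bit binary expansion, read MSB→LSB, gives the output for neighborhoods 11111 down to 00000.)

2932167989

  nb #####: next=#  (t=2,i=7, bit31=1)
  nb ####.: next=.  (t=0,i=3, bit30=0)
  nb ###.#: next=#  (t=0,i=4, bit29=1)
  nb ###..: next=.  (t=2,i=9, bit28=0)
  nb ##.##: next=#  (t=4,i=5, bit27=1)
  nb ##.#.: next=#  (t=0,i=5, bit26=1)
  nb ##..#: next=#  (t=1,i=6, bit25=1)
  nb ##...: next=.  (t=2,i=2, bit24=0)
  nb #.###: next=#  (t=0,i=1, bit23=1)
  nb #.##.: next=#  (t=0,i=8, bit22=1)
  nb #.#.#: next=.  (t=0,i=6, bit21=0)
  nb #.#..: next=.  (t=1,i=10, bit20=0)
  nb #..##: next=.  (t=1,i=3, bit19=0)
  nb #..#.: next=#  (t=1,i=0, bit18=1)
  nb #...#: next=.  (t=2,i=3, bit17=0)
  nb #....: next=#  (t=3,i=3, bit16=1)
  nb .####: next=.  (t=0,i=2, bit15=0)
  nb .###.: next=#  (t=5,i=5, bit14=1)
  nb .##.#: next=.  (t=0,i=9, bit13=0)
  nb .##..: next=#  (t=1,i=5, bit12=1)
  nb .#.##: next=.  (t=0,i=0, bit11=0)
  nb .#.#.: next=#  (t=1,i=9, bit10=1)
  nb .#..#: next=.  (t=1,i=2, bit9=0)
  nb .#...: next=#  (t=3,i=2, bit8=1)
  nb ..###: next=.  (t=2,i=5, bit7=0)
  nb ..##.: next=.  (t=1,i=4, bit6=0)
  nb ..#.#: next=#  (t=1,i=8, bit5=1)
  nb ..#..: next=#  (t=1,i=1, bit4=1)
  nb ...##: next=.  (t=2,i=4, bit3=0)
  nb ...#.: next=#  (t=3,i=6, bit2=1)
  nb ....#: next=.  (t=3,i=5, bit1=0)
  nb .....: next=#  (t=3,i=4, bit0=1)
  bits 10101110110001010101010100110101 = 2932167989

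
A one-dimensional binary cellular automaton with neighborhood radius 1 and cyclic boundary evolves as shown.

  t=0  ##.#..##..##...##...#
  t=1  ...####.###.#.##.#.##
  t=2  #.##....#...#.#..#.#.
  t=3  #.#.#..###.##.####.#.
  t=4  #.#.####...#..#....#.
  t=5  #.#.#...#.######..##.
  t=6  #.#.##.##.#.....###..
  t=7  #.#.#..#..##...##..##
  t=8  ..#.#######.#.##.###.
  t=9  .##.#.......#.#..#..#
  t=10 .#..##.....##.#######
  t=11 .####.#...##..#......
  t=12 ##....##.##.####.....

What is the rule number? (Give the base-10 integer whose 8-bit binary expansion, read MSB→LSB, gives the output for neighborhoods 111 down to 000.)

30

  nb ###: next=.  (t=0,i=0, bit7=0)
  nb ##.: next=.  (t=0,i=1, bit6=0)
  nb #.#: next=.  (t=0,i=2, bit5=0)
  nb #..: next=#  (t=0,i=4, bit4=1)
  nb .##: next=#  (t=0,i=6, bit3=1)
  nb .#.: next=#  (t=0,i=3, bit2=1)
  nb ..#: next=#  (t=0,i=5, bit1=1)
  nb ...: next=.  (t=0,i=13, bit0=0)
  bits 00011110 = 30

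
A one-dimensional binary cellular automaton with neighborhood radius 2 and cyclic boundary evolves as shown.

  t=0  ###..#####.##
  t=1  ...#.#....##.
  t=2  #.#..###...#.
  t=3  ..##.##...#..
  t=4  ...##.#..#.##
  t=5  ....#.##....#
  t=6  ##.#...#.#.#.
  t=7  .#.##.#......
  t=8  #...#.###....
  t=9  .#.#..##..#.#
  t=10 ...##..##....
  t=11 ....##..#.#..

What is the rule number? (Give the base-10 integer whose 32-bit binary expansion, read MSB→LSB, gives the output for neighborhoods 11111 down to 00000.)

  nb #####: next=.  (t=0,i=0, bit31=0)
  nb ####.: next=.  (t=0,i=1, bit30=0)
  nb ###.#: next=.  (t=0,i=9, bit29=0)
  nb ###..: next=.  (t=0,i=2, bit28=0)
  nb ##.##: next=#  (t=0,i=10, bit27=1)
  nb ##.#.: next=.  (t=4,i=5, bit26=0)
  nb ##..#: next=#  (t=0,i=3, bit25=1)
  nb ##...: next=.  (t=1,i=12, bit24=0)
  nb #.###: next=#  (t=0,i=11, bit23=1)
  nb #.##.: next=.  (t=3,i=5, bit22=0)
  nb #.#.#: next=.  (t=2,i=0, bit21=0)
  nb #.#..: next=#  (t=1,i=5, bit20=1)
  nb #..##: next=.  (t=0,i=4, bit19=0)
  nb #..#.: next=.  (t=4,i=8, bit18=0)
  nb #...#: next=.  (t=2,i=9, bit17=0)
  nb #....: next=#  (t=1,i=0, bit16=1)
  nb .####: next=.  (t=0,i=6, bit15=0)
  nb .###.: next=#  (t=2,i=6, bit14=1)
  nb .##.#: next=#  (t=3,i=3, bit13=1)
  nb .##..: next=#  (t=1,i=11, bit12=1)
  nb .#.##: next=.  (t=4,i=10, bit11=0)
  nb .#.#.: next=.  (t=1,i=4, bit10=0)
  nb .#..#: next=#  (t=2,i=3, bit9=1)
  nb .#...: next=#  (t=1,i=6, bit8=1)
  nb ..###: next=#  (t=0,i=5, bit7=1)
  nb ..##.: next=.  (t=1,i=10, bit6=0)
  nb ..#.#: next=.  (t=1,i=3, bit5=0)
  nb ..#..: next=.  (t=3,i=10, bit4=0)
  nb ...##: next=.  (t=1,i=9, bit3=0)
  nb ...#.: next=#  (t=1,i=2, bit2=1)
  nb ....#: next=.  (t=1,i=1, bit1=0)
  nb .....: next=.  (t=7,i=9, bit0=0)
  bits 00001010100100010111001110000100 = 177304452

177304452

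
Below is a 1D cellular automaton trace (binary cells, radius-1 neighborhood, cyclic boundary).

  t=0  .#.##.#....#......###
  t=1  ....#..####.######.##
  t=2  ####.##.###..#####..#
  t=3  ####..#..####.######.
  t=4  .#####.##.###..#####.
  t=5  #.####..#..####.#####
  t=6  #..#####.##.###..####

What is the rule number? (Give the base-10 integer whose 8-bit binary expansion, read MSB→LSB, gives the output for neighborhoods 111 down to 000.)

211

  ### -> #   bit 7 = 1  t=0,i=19
  ##. -> #   bit 6 = 1  t=0,i=4
  #.# -> .   bit 5 = 0  t=0,i=0
  #.. -> #   bit 4 = 1  t=0,i=7
  .## -> .   bit 3 = 0  t=0,i=3
  .#. -> .   bit 2 = 0  t=0,i=1
  ..# -> #   bit 1 = 1  t=0,i=10
  ... -> #   bit 0 = 1  t=0,i=8
  bits 11010011 = 211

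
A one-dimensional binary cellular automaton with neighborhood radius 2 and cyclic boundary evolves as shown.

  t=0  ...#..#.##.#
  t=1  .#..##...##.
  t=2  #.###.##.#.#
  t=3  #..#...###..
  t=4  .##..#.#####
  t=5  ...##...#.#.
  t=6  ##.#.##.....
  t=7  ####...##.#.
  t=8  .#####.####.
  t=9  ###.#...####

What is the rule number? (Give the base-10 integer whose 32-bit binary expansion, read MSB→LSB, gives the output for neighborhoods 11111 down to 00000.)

1462756034

  #####|.  b31=0 t=4,i=9
  ####.|#  b30=1 t=4,i=10
  ###.#|.  b29=0 t=2,i=4
  ###..|#  b28=1 t=3,i=9
  ##.##|.  b27=0 t=2,i=1
  ##.#.|#  b26=1 t=0,i=10
  ##..#|#  b25=1 t=1,i=11
  ##...|#  b24=1 t=1,i=6
  #.###|.  b23=0 t=2,i=2
  #.##.|.  b22=0 t=0,i=8
  #.#.#|#  b21=1 t=2,i=9
  #.#..|.  b20=0 t=0,i=11
  #..##|#  b19=1 t=1,i=3
  #..#.|#  b18=1 t=0,i=5
  #...#|#  b17=1 t=0,i=1
  #....|#  b16=1 t=5,i=0
  .####|#  b15=1 t=4,i=8
  .###.|#  b14=1 t=2,i=3
  .##.#|#  b13=1 t=0,i=9
  .##..|.  b12=0 t=1,i=5
  .#.##|.  b11=0 t=0,i=7
  .#.#.|.  b10=0 t=5,i=9
  .#..#|#  b9=1 t=0,i=4
  .#...|.  b8=0 t=0,i=0
  ..###|#  b7=1 t=3,i=7
  ..##.|#  b6=1 t=1,i=4
  ..#.#|.  b5=0 t=0,i=6
  ..#..|.  b4=0 t=0,i=3
  ...##|.  b3=0 t=1,i=8
  ...#.|.  b2=0 t=0,i=2
  ....#|#  b1=1 t=5,i=1
  .....|.  b0=0 t=6,i=9
  bits 01010111001011111110001011000010 = 1462756034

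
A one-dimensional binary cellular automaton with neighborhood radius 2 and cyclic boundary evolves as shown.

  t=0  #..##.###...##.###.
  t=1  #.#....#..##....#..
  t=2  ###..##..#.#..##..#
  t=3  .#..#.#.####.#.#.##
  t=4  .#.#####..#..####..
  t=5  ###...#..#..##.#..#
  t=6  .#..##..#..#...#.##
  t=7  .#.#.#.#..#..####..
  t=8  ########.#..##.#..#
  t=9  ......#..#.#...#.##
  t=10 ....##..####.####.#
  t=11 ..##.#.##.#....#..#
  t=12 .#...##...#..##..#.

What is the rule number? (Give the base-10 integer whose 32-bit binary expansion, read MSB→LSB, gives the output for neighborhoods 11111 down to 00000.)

  ##### -> .   bit 31 = 0  t=4,i=5
  ####. -> #   bit 30 = 1  t=2,i=1
  ###.# -> .   bit 29 = 0  t=0,i=17
  ###.. -> .   bit 28 = 0  t=0,i=8
  ##.## -> .   bit 27 = 0  t=0,i=5
  ##.#. -> .   bit 26 = 0  t=0,i=18
  ##..# -> .   bit 25 = 0  t=2,i=3
  ##... -> .   bit 24 = 0  t=0,i=9
  #.### -> .   bit 23 = 0  t=0,i=6
  #.##. -> .   bit 22 = 0  t=3,i=17
  #.#.# -> #   bit 21 = 1  t=3,i=6
  #.#.. -> #   bit 20 = 1  t=0,i=0
  #..## -> #   bit 19 = 1  t=0,i=2
  #..#. -> #   bit 18 = 1  t=1,i=18
  #...# -> #   bit 17 = 1  t=0,i=10
  #.... -> .   bit 16 = 0  t=1,i=4
  .#### -> .   bit 15 = 0  t=2,i=0
  .###. -> #   bit 14 = 1  t=0,i=7
  .##.# -> .   bit 13 = 0  t=0,i=4
  .##.. -> #   bit 12 = 1  t=1,i=11
  .#.## -> #   bit 11 = 1  t=3,i=7
  .#.#. -> #   bit 10 = 1  t=1,i=1
  .#..# -> .   bit 9 = 0  t=0,i=1
  .#... -> .   bit 8 = 0  t=1,i=3
  ..### -> #   bit 7 = 1  t=2,i=18
  ..##. -> .   bit 6 = 0  t=0,i=3
  ..#.# -> #   bit 5 = 1  t=1,i=0
  ..#.. -> .   bit 4 = 0  t=1,i=7
  ...## -> #   bit 3 = 1  t=0,i=11
  ...#. -> #   bit 2 = 1  t=1,i=6
  ....# -> #   bit 1 = 1  t=1,i=5
  ..... -> .   bit 0 = 0  t=9,i=2
  bits 01000000001111100101110010101110 = 1077828782

1077828782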